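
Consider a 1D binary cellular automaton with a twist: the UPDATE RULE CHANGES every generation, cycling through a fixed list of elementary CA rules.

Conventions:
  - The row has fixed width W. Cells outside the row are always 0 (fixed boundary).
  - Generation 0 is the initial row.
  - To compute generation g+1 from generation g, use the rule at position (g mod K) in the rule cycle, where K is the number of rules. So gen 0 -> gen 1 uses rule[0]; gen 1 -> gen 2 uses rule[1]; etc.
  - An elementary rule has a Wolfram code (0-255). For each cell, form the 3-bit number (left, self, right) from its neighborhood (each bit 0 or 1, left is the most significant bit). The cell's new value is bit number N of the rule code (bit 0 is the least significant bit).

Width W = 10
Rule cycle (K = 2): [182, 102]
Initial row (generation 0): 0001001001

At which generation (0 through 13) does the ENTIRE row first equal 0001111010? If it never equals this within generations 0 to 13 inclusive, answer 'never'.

Gen 0: 0001001001
Gen 1 (rule 182): 0011111111
Gen 2 (rule 102): 0100000001
Gen 3 (rule 182): 1110000011
Gen 4 (rule 102): 0010000101
Gen 5 (rule 182): 0111001111
Gen 6 (rule 102): 1001010001
Gen 7 (rule 182): 1111111011
Gen 8 (rule 102): 0000001101
Gen 9 (rule 182): 0000010011
Gen 10 (rule 102): 0000110101
Gen 11 (rule 182): 0001001111
Gen 12 (rule 102): 0011010001
Gen 13 (rule 182): 0100111011

Answer: never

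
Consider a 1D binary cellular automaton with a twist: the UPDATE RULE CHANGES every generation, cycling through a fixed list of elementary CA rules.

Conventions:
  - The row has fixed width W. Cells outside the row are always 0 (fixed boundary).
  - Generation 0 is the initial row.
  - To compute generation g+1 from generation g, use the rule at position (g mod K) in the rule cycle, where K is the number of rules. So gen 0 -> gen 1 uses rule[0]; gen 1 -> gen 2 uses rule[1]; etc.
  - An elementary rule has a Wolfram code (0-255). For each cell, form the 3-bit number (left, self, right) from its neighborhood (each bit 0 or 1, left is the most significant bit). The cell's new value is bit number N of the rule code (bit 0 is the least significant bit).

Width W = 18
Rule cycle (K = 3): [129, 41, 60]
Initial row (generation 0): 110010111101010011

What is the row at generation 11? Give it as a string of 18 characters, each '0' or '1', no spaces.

Answer: 111111111111000111

Derivation:
Gen 0: 110010111101010011
Gen 1 (rule 129): 000000011000000000
Gen 2 (rule 41): 111111010011111111
Gen 3 (rule 60): 100000111010000000
Gen 4 (rule 129): 001110010000111111
Gen 5 (rule 41): 101000000110100000
Gen 6 (rule 60): 111100000101110000
Gen 7 (rule 129): 011001110000100111
Gen 8 (rule 41): 010001000110000100
Gen 9 (rule 60): 011001100101000110
Gen 10 (rule 129): 000000000000010000
Gen 11 (rule 41): 111111111111000111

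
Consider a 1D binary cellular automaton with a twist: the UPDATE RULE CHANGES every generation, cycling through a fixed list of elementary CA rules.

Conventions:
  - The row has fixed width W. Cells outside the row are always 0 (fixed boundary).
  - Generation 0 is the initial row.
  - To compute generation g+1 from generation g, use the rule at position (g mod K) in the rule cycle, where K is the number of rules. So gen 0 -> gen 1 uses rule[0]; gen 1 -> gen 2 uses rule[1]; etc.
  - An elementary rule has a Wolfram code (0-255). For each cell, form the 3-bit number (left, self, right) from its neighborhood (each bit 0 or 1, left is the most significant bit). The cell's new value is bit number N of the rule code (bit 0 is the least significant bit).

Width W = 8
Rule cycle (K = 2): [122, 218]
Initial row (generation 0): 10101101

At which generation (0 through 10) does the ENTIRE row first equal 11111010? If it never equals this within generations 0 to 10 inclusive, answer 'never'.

Gen 0: 10101101
Gen 1 (rule 122): 01011110
Gen 2 (rule 218): 10011111
Gen 3 (rule 122): 01110001
Gen 4 (rule 218): 11111010
Gen 5 (rule 122): 10001101
Gen 6 (rule 218): 01011100
Gen 7 (rule 122): 10110110
Gen 8 (rule 218): 00110111
Gen 9 (rule 122): 01111101
Gen 10 (rule 218): 11111100

Answer: 4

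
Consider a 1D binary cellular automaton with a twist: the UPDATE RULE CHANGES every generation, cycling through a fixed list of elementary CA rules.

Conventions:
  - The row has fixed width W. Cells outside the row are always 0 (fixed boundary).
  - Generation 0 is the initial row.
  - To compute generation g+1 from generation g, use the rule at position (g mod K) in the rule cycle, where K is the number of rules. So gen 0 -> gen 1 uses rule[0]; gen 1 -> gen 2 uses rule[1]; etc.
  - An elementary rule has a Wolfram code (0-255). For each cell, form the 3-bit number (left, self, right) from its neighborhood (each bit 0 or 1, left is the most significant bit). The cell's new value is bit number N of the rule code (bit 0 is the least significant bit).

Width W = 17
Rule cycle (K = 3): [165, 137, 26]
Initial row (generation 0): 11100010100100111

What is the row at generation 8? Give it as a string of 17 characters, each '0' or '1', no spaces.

Answer: 00111000001101000

Derivation:
Gen 0: 11100010100100111
Gen 1 (rule 165): 01001011100100010
Gen 2 (rule 137): 00000011000001000
Gen 3 (rule 26): 00000110100010100
Gen 4 (rule 165): 11110001101011101
Gen 5 (rule 137): 11100101000011000
Gen 6 (rule 26): 10011000100110100
Gen 7 (rule 165): 10000010100001101
Gen 8 (rule 137): 00111000001101000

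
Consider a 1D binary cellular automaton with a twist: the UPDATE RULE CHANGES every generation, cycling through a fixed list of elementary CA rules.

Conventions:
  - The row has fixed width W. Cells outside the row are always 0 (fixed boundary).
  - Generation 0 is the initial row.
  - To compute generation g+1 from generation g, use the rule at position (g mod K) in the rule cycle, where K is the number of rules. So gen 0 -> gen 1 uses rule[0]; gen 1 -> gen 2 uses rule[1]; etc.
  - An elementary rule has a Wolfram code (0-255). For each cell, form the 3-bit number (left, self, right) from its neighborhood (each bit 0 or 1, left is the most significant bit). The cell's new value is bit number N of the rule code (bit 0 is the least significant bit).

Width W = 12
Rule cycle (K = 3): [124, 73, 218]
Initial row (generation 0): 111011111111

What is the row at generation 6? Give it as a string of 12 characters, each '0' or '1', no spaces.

Answer: 111001010011

Derivation:
Gen 0: 111011111111
Gen 1 (rule 124): 101110000001
Gen 2 (rule 73): 001010111100
Gen 3 (rule 218): 010000111110
Gen 4 (rule 124): 011000100011
Gen 5 (rule 73): 011010001011
Gen 6 (rule 218): 111001010011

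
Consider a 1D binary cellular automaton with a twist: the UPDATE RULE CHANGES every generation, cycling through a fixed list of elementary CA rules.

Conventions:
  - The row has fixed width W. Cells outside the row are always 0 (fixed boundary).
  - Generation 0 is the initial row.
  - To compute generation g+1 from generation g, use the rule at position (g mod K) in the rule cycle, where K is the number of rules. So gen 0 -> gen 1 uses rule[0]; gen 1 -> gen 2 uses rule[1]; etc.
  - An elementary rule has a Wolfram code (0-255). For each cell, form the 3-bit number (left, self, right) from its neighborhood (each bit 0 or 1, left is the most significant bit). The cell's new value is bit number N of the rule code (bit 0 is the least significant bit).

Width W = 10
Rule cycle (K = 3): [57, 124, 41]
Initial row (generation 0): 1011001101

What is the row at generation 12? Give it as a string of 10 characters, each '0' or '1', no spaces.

Gen 0: 1011001101
Gen 1 (rule 57): 0110101010
Gen 2 (rule 124): 0111111111
Gen 3 (rule 41): 0100000000
Gen 4 (rule 57): 0011111111
Gen 5 (rule 124): 0010000001
Gen 6 (rule 41): 1000111100
Gen 7 (rule 57): 0110100011
Gen 8 (rule 124): 0111110011
Gen 9 (rule 41): 0100000010
Gen 10 (rule 57): 0011111001
Gen 11 (rule 124): 0010001101
Gen 12 (rule 41): 1000101010

Answer: 1000101010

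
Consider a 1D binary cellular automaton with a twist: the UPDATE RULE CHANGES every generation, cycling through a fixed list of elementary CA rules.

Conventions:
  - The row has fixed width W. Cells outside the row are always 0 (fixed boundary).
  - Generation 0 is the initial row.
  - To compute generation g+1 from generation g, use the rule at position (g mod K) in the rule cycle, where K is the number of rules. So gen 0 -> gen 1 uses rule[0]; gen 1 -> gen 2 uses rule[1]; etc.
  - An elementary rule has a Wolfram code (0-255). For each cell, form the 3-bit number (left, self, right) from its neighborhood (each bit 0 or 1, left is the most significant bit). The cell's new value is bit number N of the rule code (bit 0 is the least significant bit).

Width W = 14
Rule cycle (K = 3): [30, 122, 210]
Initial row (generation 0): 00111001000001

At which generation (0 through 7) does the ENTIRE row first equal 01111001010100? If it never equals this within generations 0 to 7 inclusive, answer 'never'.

Gen 0: 00111001000001
Gen 1 (rule 30): 01100111100011
Gen 2 (rule 122): 11111100110111
Gen 3 (rule 210): 01111111010011
Gen 4 (rule 30): 11000000011110
Gen 5 (rule 122): 11100000110011
Gen 6 (rule 210): 01110001011101
Gen 7 (rule 30): 11001011010001

Answer: never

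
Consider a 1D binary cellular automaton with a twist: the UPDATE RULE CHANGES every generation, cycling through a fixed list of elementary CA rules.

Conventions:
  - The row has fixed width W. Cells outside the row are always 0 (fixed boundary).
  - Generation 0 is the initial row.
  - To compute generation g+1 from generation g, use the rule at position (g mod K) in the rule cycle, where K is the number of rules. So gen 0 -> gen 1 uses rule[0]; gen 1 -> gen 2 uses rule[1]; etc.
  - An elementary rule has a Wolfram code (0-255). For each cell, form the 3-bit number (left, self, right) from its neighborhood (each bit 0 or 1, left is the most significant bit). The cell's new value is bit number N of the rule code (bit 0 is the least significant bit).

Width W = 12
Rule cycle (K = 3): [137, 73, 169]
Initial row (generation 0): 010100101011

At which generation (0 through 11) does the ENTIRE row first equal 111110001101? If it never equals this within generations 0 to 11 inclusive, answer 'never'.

Answer: never

Derivation:
Gen 0: 010100101011
Gen 1 (rule 137): 000000000010
Gen 2 (rule 73): 111111111000
Gen 3 (rule 169): 111111110011
Gen 4 (rule 137): 111111100010
Gen 5 (rule 73): 100000101000
Gen 6 (rule 169): 001110010011
Gen 7 (rule 137): 101100000010
Gen 8 (rule 73): 001101111000
Gen 9 (rule 169): 101011110011
Gen 10 (rule 137): 000011100010
Gen 11 (rule 73): 111010101000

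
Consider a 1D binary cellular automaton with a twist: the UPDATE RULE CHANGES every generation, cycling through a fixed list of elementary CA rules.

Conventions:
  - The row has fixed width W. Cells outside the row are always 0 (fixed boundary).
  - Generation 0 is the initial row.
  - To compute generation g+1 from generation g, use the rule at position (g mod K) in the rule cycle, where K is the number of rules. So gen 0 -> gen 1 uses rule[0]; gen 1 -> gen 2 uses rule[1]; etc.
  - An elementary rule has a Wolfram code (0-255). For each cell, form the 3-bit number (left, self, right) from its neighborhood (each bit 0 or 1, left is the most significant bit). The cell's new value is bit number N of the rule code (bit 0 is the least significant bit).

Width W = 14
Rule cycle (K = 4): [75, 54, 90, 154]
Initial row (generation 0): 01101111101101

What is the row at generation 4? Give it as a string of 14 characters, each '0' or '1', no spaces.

Answer: 01100000011000

Derivation:
Gen 0: 01101111101101
Gen 1 (rule 75): 11101000101100
Gen 2 (rule 54): 00011101110010
Gen 3 (rule 90): 00110101011101
Gen 4 (rule 154): 01100000011000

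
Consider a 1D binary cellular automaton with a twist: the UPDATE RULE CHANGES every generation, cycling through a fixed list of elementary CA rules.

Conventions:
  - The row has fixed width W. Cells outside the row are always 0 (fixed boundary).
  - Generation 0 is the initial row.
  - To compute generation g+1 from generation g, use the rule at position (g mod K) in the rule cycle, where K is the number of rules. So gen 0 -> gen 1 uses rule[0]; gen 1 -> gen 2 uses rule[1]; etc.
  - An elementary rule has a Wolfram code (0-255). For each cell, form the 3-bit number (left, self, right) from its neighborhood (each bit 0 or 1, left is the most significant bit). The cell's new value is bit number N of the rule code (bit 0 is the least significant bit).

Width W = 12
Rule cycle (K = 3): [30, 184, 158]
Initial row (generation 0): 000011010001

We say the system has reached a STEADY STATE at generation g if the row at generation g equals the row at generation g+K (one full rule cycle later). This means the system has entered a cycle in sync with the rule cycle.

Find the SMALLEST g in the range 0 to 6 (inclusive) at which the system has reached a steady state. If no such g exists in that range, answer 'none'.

Gen 0: 000011010001
Gen 1 (rule 30): 000110011011
Gen 2 (rule 184): 000101010110
Gen 3 (rule 158): 001101010101
Gen 4 (rule 30): 011001010101
Gen 5 (rule 184): 010100101010
Gen 6 (rule 158): 110111101011
Gen 7 (rule 30): 100100001010
Gen 8 (rule 184): 010010000101
Gen 9 (rule 158): 111111001101

Answer: none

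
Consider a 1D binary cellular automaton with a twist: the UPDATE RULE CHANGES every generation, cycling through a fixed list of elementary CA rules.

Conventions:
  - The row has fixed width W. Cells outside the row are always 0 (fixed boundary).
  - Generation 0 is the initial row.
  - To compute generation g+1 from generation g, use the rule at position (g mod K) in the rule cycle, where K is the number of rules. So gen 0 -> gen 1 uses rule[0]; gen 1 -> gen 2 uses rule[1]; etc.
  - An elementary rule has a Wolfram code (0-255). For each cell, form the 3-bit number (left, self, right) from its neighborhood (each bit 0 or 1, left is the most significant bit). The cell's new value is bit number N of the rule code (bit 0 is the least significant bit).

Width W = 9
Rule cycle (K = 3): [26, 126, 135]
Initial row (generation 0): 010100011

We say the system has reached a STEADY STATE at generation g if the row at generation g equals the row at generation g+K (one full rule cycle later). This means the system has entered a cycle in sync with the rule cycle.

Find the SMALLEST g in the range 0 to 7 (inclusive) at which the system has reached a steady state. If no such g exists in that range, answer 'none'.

Gen 0: 010100011
Gen 1 (rule 26): 100010110
Gen 2 (rule 126): 110111111
Gen 3 (rule 135): 000011110
Gen 4 (rule 26): 000110001
Gen 5 (rule 126): 001111011
Gen 6 (rule 135): 110110000
Gen 7 (rule 26): 100101000
Gen 8 (rule 126): 111111100
Gen 9 (rule 135): 011111001
Gen 10 (rule 26): 110000110

Answer: none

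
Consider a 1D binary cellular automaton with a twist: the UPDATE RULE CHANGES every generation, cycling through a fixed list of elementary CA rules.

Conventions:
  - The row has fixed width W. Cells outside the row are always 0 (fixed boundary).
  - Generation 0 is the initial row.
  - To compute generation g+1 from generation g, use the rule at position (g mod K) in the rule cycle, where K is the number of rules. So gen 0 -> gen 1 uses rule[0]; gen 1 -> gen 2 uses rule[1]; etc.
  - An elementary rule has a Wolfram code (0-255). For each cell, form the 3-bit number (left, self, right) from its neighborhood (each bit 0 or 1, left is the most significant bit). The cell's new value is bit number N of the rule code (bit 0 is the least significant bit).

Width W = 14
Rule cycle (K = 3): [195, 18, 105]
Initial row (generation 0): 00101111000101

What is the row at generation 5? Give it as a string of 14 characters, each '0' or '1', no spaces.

Gen 0: 00101111000101
Gen 1 (rule 195): 11000111011000
Gen 2 (rule 18): 00101000000100
Gen 3 (rule 105): 10010011110001
Gen 4 (rule 195): 00100101110110
Gen 5 (rule 18): 01011000000001

Answer: 01011000000001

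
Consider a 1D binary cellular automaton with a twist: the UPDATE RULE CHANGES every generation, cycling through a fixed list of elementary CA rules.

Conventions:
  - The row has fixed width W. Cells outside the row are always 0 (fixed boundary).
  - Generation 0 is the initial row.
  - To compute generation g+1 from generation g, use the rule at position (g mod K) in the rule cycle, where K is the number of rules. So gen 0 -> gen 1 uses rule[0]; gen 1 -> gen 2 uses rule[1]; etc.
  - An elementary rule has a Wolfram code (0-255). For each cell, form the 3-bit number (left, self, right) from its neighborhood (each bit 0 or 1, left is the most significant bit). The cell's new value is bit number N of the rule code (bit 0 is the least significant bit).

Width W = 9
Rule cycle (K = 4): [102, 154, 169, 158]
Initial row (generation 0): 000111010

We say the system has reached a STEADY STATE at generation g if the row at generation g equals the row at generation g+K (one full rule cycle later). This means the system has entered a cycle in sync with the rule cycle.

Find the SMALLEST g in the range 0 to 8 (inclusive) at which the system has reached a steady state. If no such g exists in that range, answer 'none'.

Answer: none

Derivation:
Gen 0: 000111010
Gen 1 (rule 102): 001001110
Gen 2 (rule 154): 010111101
Gen 3 (rule 169): 001111010
Gen 4 (rule 158): 011110011
Gen 5 (rule 102): 100010101
Gen 6 (rule 154): 010100000
Gen 7 (rule 169): 001001111
Gen 8 (rule 158): 011111110
Gen 9 (rule 102): 100000010
Gen 10 (rule 154): 010000101
Gen 11 (rule 169): 000110010
Gen 12 (rule 158): 001101111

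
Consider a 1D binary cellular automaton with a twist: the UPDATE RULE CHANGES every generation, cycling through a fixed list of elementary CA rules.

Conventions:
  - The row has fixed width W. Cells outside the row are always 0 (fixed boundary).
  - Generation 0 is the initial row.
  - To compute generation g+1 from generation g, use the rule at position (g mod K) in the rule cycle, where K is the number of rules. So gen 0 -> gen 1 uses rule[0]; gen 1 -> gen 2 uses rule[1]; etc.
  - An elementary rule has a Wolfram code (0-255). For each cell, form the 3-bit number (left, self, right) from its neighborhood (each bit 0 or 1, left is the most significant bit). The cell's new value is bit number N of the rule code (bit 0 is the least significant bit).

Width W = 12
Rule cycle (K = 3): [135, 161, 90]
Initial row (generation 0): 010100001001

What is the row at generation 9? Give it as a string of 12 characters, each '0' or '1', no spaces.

Answer: 010101011010

Derivation:
Gen 0: 010100001001
Gen 1 (rule 135): 110101111011
Gen 2 (rule 161): 001010110100
Gen 3 (rule 90): 010000110010
Gen 4 (rule 135): 110111000110
Gen 5 (rule 161): 001010010000
Gen 6 (rule 90): 010001101000
Gen 7 (rule 135): 110110001011
Gen 8 (rule 161): 001000100100
Gen 9 (rule 90): 010101011010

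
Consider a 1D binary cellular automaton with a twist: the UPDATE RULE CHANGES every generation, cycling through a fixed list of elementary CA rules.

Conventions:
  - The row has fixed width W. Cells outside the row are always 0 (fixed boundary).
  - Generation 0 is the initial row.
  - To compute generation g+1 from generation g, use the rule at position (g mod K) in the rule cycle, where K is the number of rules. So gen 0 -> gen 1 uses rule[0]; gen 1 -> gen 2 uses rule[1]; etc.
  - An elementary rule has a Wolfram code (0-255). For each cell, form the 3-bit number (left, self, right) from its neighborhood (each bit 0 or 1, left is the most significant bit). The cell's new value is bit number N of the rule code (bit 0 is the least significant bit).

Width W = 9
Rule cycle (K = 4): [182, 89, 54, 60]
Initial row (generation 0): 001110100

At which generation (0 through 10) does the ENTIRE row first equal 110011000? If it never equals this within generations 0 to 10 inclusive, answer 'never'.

Gen 0: 001110100
Gen 1 (rule 182): 010101110
Gen 2 (rule 89): 000001011
Gen 3 (rule 54): 000011100
Gen 4 (rule 60): 000010010
Gen 5 (rule 182): 000111111
Gen 6 (rule 89): 110100001
Gen 7 (rule 54): 001110011
Gen 8 (rule 60): 001001010
Gen 9 (rule 182): 011111111
Gen 10 (rule 89): 010000001

Answer: never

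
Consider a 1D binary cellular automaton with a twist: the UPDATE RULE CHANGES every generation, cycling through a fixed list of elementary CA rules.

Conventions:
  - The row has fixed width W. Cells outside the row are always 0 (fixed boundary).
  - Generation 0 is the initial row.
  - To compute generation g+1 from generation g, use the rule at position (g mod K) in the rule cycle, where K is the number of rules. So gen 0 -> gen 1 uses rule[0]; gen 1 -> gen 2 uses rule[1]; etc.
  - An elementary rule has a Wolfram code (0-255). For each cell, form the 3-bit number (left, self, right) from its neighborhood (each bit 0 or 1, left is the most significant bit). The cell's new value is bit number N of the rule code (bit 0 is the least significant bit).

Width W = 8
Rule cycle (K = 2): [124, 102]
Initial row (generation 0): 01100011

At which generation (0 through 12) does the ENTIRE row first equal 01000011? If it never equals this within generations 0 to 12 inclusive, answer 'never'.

Answer: 12

Derivation:
Gen 0: 01100011
Gen 1 (rule 124): 01110011
Gen 2 (rule 102): 10010101
Gen 3 (rule 124): 11011111
Gen 4 (rule 102): 01100001
Gen 5 (rule 124): 01110001
Gen 6 (rule 102): 10010011
Gen 7 (rule 124): 11011011
Gen 8 (rule 102): 01101101
Gen 9 (rule 124): 01111111
Gen 10 (rule 102): 10000001
Gen 11 (rule 124): 11000001
Gen 12 (rule 102): 01000011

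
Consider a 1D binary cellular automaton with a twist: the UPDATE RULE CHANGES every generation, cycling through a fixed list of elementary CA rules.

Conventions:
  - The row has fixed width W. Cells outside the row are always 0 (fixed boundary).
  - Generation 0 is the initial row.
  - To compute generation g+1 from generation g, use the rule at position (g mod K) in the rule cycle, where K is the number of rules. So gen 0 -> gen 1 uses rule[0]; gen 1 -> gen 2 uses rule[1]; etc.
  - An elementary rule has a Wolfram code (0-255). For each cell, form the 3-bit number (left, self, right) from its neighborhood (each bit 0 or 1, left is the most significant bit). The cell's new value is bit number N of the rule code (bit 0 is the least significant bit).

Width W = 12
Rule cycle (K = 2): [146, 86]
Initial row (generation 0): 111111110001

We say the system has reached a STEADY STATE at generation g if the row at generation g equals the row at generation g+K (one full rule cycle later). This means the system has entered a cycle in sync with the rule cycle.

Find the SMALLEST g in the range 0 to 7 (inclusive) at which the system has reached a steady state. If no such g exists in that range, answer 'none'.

Gen 0: 111111110001
Gen 1 (rule 146): 011111101010
Gen 2 (rule 86): 100000101011
Gen 3 (rule 146): 010001000000
Gen 4 (rule 86): 111011100000
Gen 5 (rule 146): 010001010000
Gen 6 (rule 86): 111011011000
Gen 7 (rule 146): 010000000100
Gen 8 (rule 86): 111000001110
Gen 9 (rule 146): 010100010101

Answer: none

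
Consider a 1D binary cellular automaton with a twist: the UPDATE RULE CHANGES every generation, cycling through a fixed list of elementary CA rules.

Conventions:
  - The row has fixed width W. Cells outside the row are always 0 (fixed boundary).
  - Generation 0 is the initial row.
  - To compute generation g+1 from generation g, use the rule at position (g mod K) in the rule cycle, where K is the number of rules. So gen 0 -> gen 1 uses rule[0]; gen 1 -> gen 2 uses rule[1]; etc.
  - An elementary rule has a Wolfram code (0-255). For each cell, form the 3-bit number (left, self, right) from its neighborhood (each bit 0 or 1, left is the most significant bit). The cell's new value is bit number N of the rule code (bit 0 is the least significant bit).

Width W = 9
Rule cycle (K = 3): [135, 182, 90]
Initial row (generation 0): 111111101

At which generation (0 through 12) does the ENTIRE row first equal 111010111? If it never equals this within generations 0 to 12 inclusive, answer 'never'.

Answer: never

Derivation:
Gen 0: 111111101
Gen 1 (rule 135): 011111001
Gen 2 (rule 182): 101110111
Gen 3 (rule 90): 001010101
Gen 4 (rule 135): 111010101
Gen 5 (rule 182): 010111111
Gen 6 (rule 90): 100100001
Gen 7 (rule 135): 101101111
Gen 8 (rule 182): 110010110
Gen 9 (rule 90): 111100111
Gen 10 (rule 135): 011001010
Gen 11 (rule 182): 100111111
Gen 12 (rule 90): 011100001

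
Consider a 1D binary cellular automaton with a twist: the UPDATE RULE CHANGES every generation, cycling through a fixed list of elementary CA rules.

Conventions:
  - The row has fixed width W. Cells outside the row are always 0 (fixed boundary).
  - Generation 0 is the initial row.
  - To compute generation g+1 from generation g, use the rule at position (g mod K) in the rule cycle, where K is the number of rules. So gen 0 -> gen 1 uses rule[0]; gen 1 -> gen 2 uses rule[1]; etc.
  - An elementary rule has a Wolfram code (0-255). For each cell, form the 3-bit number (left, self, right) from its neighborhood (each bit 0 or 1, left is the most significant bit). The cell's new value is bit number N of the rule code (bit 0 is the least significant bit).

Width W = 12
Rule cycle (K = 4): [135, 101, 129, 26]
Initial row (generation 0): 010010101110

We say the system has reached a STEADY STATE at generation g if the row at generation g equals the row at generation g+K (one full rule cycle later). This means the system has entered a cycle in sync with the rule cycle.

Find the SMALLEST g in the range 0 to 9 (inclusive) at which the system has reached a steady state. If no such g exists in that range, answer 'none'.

Gen 0: 010010101110
Gen 1 (rule 135): 110110100100
Gen 2 (rule 101): 011011100101
Gen 3 (rule 129): 000001000000
Gen 4 (rule 26): 000010100000
Gen 5 (rule 135): 111110101111
Gen 6 (rule 101): 000011110001
Gen 7 (rule 129): 111001100100
Gen 8 (rule 26): 100111011010
Gen 9 (rule 135): 101010000010
Gen 10 (rule 101): 111110111010
Gen 11 (rule 129): 011100010000
Gen 12 (rule 26): 110010101000
Gen 13 (rule 135): 000110101011

Answer: none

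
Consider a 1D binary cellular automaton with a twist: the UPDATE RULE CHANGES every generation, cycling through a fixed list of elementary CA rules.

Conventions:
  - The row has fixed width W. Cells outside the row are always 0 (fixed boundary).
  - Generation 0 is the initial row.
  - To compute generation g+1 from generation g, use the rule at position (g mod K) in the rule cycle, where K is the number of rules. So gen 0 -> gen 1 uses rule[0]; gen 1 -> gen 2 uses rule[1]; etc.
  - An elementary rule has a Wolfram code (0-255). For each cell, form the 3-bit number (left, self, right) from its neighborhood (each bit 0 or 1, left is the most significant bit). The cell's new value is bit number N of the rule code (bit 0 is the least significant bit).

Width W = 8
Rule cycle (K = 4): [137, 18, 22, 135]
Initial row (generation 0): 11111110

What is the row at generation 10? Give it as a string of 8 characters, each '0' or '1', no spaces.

Answer: 00100000

Derivation:
Gen 0: 11111110
Gen 1 (rule 137): 11111100
Gen 2 (rule 18): 00000010
Gen 3 (rule 22): 00000111
Gen 4 (rule 135): 11111010
Gen 5 (rule 137): 11110000
Gen 6 (rule 18): 00001000
Gen 7 (rule 22): 00011100
Gen 8 (rule 135): 11101001
Gen 9 (rule 137): 11000000
Gen 10 (rule 18): 00100000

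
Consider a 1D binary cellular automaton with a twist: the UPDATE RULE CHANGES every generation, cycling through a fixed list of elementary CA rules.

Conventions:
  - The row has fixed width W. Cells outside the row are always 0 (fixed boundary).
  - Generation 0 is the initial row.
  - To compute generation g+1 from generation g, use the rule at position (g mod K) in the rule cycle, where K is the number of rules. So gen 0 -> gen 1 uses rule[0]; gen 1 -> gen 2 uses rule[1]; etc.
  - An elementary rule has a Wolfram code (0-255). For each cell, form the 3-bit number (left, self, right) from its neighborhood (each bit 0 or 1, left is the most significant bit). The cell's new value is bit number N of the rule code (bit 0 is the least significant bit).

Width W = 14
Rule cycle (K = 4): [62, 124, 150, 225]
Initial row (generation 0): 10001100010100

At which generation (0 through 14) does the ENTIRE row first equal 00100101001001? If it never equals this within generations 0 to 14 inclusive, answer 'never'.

Answer: never

Derivation:
Gen 0: 10001100010100
Gen 1 (rule 62): 11011010111110
Gen 2 (rule 124): 11111111100011
Gen 3 (rule 150): 01111111010100
Gen 4 (rule 225): 00111111101001
Gen 5 (rule 62): 01100000011111
Gen 6 (rule 124): 01110000010001
Gen 7 (rule 150): 10101000111011
Gen 8 (rule 225): 01010010011101
Gen 9 (rule 62): 11111111110011
Gen 10 (rule 124): 10000000011011
Gen 11 (rule 150): 11000000100000
Gen 12 (rule 225): 01011110001111
Gen 13 (rule 62): 11110001011000
Gen 14 (rule 124): 10011001111100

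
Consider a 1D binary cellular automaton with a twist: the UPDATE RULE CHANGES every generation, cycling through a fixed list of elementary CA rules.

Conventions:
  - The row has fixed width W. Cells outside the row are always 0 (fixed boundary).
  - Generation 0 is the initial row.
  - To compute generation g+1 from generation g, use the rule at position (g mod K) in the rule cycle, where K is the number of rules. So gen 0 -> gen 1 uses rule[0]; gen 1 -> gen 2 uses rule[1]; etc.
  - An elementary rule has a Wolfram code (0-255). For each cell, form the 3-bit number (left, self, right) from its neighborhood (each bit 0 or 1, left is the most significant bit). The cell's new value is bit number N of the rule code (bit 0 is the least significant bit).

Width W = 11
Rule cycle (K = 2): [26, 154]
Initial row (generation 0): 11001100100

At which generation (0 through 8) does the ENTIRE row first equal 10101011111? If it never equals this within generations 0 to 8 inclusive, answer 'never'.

Gen 0: 11001100100
Gen 1 (rule 26): 10111011010
Gen 2 (rule 154): 00110010001
Gen 3 (rule 26): 01101101010
Gen 4 (rule 154): 11001000001
Gen 5 (rule 26): 10110100010
Gen 6 (rule 154): 00100010101
Gen 7 (rule 26): 01010100000
Gen 8 (rule 154): 10000010000

Answer: never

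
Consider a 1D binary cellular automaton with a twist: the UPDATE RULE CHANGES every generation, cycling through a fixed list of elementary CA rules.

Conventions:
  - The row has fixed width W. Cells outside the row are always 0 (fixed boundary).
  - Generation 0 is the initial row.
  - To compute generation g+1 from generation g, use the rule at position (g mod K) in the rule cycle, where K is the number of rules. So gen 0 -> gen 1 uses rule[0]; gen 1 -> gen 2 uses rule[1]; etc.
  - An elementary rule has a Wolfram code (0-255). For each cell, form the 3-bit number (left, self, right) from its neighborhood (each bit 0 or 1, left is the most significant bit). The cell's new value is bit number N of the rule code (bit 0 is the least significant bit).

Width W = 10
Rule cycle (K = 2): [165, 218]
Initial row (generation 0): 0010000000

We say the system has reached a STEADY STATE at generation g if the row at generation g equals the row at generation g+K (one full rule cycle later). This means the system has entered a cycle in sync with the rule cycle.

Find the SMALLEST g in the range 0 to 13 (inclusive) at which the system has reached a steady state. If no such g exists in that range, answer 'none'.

Gen 0: 0010000000
Gen 1 (rule 165): 1010111111
Gen 2 (rule 218): 0000111111
Gen 3 (rule 165): 1110011110
Gen 4 (rule 218): 1111111111
Gen 5 (rule 165): 0111111110
Gen 6 (rule 218): 1111111111
Gen 7 (rule 165): 0111111110
Gen 8 (rule 218): 1111111111
Gen 9 (rule 165): 0111111110
Gen 10 (rule 218): 1111111111
Gen 11 (rule 165): 0111111110
Gen 12 (rule 218): 1111111111
Gen 13 (rule 165): 0111111110
Gen 14 (rule 218): 1111111111
Gen 15 (rule 165): 0111111110

Answer: 4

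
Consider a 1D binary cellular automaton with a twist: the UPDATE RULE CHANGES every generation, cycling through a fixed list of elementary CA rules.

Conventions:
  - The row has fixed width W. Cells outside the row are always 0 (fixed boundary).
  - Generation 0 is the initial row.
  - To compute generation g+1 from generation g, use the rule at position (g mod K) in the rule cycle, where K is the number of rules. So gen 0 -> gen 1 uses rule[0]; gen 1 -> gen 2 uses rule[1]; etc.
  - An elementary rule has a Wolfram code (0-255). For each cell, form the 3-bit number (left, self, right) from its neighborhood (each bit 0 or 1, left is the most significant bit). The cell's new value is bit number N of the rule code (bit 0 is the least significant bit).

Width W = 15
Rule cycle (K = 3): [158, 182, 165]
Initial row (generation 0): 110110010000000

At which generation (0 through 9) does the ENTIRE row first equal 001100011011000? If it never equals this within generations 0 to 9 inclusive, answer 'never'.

Answer: never

Derivation:
Gen 0: 110110010000000
Gen 1 (rule 158): 100101111000000
Gen 2 (rule 182): 111110110100000
Gen 3 (rule 165): 011101001101111
Gen 4 (rule 158): 111001111001110
Gen 5 (rule 182): 010110110110101
Gen 6 (rule 165): 011001001001111
Gen 7 (rule 158): 110111111111110
Gen 8 (rule 182): 001011111111101
Gen 9 (rule 165): 101101111111011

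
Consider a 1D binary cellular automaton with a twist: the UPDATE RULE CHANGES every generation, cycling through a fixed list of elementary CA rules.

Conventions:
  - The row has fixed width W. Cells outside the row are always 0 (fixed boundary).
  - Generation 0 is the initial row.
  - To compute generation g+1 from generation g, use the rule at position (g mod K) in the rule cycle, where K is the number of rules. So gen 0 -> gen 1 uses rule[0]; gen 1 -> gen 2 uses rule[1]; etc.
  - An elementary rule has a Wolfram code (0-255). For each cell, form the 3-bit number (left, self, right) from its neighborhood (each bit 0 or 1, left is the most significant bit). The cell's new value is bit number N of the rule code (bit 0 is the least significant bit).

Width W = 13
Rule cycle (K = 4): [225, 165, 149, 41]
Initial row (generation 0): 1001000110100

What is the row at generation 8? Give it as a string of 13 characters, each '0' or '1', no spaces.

Gen 0: 1001000110100
Gen 1 (rule 225): 0000010011001
Gen 2 (rule 165): 1111010000001
Gen 3 (rule 149): 0110011111101
Gen 4 (rule 41): 0100010000010
Gen 5 (rule 225): 0001000111000
Gen 6 (rule 165): 1101010010011
Gen 7 (rule 149): 0001011011000
Gen 8 (rule 41): 1100110110011

Answer: 1100110110011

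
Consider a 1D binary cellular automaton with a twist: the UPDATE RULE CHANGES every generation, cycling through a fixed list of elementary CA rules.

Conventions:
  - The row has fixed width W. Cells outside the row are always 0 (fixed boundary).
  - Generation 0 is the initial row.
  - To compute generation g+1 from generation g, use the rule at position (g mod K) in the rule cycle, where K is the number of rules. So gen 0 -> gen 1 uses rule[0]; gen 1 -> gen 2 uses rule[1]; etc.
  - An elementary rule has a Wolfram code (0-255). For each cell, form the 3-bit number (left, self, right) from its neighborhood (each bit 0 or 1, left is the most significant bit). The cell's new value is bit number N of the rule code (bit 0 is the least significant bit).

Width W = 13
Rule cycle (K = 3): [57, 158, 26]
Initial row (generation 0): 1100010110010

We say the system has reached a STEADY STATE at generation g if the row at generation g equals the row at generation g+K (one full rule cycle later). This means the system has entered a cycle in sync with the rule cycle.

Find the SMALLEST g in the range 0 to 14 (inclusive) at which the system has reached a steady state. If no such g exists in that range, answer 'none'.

Answer: none

Derivation:
Gen 0: 1100010110010
Gen 1 (rule 57): 1011001101001
Gen 2 (rule 158): 1010111001111
Gen 3 (rule 26): 0000100111000
Gen 4 (rule 57): 1110010100111
Gen 5 (rule 158): 1101110111110
Gen 6 (rule 26): 1001000100001
Gen 7 (rule 57): 0100110011100
Gen 8 (rule 158): 1111101111010
Gen 9 (rule 26): 1000001000001
Gen 10 (rule 57): 0111100111100
Gen 11 (rule 158): 1111011111010
Gen 12 (rule 26): 1000010000001
Gen 13 (rule 57): 0111001111100
Gen 14 (rule 158): 1110111111010
Gen 15 (rule 26): 1000100000001
Gen 16 (rule 57): 0110011111100
Gen 17 (rule 158): 1101111111010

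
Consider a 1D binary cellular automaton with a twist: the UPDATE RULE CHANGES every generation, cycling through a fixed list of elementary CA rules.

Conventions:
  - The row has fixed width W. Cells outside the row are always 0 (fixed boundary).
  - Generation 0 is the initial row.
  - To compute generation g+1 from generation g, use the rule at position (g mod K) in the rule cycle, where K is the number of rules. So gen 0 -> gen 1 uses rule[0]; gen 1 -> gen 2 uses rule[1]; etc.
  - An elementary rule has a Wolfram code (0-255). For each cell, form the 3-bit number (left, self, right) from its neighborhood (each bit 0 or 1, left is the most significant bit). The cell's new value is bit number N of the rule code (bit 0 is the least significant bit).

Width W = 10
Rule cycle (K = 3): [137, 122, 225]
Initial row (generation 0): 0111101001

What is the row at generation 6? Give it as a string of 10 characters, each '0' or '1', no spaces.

Gen 0: 0111101001
Gen 1 (rule 137): 0111000000
Gen 2 (rule 122): 1101100000
Gen 3 (rule 225): 0110101111
Gen 4 (rule 137): 0100001110
Gen 5 (rule 122): 1010011011
Gen 6 (rule 225): 0100001101

Answer: 0100001101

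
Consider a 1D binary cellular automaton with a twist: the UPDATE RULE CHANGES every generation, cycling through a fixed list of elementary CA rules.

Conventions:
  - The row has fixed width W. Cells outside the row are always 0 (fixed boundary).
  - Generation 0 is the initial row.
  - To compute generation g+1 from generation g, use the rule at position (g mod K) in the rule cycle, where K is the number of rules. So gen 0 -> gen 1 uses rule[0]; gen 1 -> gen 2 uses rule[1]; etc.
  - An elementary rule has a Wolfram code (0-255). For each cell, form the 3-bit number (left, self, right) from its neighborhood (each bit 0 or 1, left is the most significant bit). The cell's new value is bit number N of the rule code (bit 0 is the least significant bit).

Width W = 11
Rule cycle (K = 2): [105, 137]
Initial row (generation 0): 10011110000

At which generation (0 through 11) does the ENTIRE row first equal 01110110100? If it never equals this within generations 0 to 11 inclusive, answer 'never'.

Answer: never

Derivation:
Gen 0: 10011110000
Gen 1 (rule 105): 00010010111
Gen 2 (rule 137): 11000000110
Gen 3 (rule 105): 11011110110
Gen 4 (rule 137): 10011100100
Gen 5 (rule 105): 00010100001
Gen 6 (rule 137): 11000001100
Gen 7 (rule 105): 11011101101
Gen 8 (rule 137): 10011001000
Gen 9 (rule 105): 00011000011
Gen 10 (rule 137): 11010011010
Gen 11 (rule 105): 11100011100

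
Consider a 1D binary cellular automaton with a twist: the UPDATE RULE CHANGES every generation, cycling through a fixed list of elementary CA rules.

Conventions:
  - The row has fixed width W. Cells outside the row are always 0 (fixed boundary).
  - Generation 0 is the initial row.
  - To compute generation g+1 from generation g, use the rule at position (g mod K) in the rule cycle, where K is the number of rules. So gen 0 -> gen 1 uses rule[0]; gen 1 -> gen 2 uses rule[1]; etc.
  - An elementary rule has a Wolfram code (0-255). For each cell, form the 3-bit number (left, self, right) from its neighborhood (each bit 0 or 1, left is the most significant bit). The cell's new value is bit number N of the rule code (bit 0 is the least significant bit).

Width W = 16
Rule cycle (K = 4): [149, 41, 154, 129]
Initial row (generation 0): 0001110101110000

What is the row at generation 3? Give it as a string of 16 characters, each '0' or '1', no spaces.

Answer: 0100000000110100

Derivation:
Gen 0: 0001110101110000
Gen 1 (rule 149): 1100100100101111
Gen 2 (rule 41): 1000000000011000
Gen 3 (rule 154): 0100000000110100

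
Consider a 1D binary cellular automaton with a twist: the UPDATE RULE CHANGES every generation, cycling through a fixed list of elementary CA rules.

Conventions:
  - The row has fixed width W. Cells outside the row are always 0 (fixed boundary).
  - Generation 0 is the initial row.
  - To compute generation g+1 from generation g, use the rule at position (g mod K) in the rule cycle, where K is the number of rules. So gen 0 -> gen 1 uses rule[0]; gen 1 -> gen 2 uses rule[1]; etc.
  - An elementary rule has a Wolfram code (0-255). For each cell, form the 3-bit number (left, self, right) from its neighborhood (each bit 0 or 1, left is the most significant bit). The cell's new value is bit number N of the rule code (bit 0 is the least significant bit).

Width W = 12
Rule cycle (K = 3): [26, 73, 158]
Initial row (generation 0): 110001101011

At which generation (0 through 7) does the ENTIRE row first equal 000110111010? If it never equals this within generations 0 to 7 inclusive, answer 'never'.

Gen 0: 110001101011
Gen 1 (rule 26): 101011000010
Gen 2 (rule 73): 000011011000
Gen 3 (rule 158): 000110010100
Gen 4 (rule 26): 001101100010
Gen 5 (rule 73): 101101101000
Gen 6 (rule 158): 101001001100
Gen 7 (rule 26): 000110111010

Answer: 7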